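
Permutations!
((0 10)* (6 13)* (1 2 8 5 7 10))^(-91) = (6 13)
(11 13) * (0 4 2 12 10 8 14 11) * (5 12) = (0 4 2 5 12 10 8 14 11 13) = [4, 1, 5, 3, 2, 12, 6, 7, 14, 9, 8, 13, 10, 0, 11]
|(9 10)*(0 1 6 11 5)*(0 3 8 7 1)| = 14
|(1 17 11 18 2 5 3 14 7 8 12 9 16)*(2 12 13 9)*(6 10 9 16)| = 39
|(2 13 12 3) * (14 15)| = |(2 13 12 3)(14 15)| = 4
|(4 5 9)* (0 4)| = 4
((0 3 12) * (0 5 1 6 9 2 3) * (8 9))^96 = (12)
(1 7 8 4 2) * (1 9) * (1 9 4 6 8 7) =(9)(2 4)(6 8) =[0, 1, 4, 3, 2, 5, 8, 7, 6, 9]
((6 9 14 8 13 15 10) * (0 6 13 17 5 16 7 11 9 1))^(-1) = ((0 6 1)(5 16 7 11 9 14 8 17)(10 13 15))^(-1) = (0 1 6)(5 17 8 14 9 11 7 16)(10 15 13)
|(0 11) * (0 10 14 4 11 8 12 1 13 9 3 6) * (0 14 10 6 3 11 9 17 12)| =|(0 8)(1 13 17 12)(4 9 11 6 14)| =20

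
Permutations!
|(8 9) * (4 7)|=|(4 7)(8 9)|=2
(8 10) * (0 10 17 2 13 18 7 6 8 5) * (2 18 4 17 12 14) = (0 10 5)(2 13 4 17 18 7 6 8 12 14) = [10, 1, 13, 3, 17, 0, 8, 6, 12, 9, 5, 11, 14, 4, 2, 15, 16, 18, 7]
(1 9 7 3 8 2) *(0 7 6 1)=(0 7 3 8 2)(1 9 6)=[7, 9, 0, 8, 4, 5, 1, 3, 2, 6]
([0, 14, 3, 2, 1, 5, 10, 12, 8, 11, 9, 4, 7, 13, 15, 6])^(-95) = (1 14 15 6 10 9 11 4)(2 3)(7 12)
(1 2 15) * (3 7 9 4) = [0, 2, 15, 7, 3, 5, 6, 9, 8, 4, 10, 11, 12, 13, 14, 1] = (1 2 15)(3 7 9 4)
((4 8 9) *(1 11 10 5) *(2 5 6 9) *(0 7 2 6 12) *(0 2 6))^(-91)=(0 8 4 9 6 7)(1 5 2 12 10 11)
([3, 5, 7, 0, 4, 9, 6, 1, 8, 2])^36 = (1 5 9 2 7)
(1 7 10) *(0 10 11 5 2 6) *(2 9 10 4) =(0 4 2 6)(1 7 11 5 9 10) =[4, 7, 6, 3, 2, 9, 0, 11, 8, 10, 1, 5]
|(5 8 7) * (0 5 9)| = 5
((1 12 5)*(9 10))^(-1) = (1 5 12)(9 10)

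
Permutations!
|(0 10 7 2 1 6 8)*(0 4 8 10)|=|(1 6 10 7 2)(4 8)|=10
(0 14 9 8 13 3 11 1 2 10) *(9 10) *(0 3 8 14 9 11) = (0 9 14 10 3)(1 2 11)(8 13) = [9, 2, 11, 0, 4, 5, 6, 7, 13, 14, 3, 1, 12, 8, 10]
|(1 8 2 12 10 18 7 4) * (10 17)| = |(1 8 2 12 17 10 18 7 4)| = 9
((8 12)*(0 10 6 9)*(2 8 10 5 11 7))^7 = ((0 5 11 7 2 8 12 10 6 9))^7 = (0 10 2 5 6 8 11 9 12 7)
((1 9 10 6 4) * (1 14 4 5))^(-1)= ((1 9 10 6 5)(4 14))^(-1)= (1 5 6 10 9)(4 14)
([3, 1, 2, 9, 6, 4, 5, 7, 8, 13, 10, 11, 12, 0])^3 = [13, 1, 2, 0, 4, 5, 6, 7, 8, 3, 10, 11, 12, 9]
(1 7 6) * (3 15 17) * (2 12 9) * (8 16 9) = (1 7 6)(2 12 8 16 9)(3 15 17) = [0, 7, 12, 15, 4, 5, 1, 6, 16, 2, 10, 11, 8, 13, 14, 17, 9, 3]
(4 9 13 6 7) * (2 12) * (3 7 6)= (2 12)(3 7 4 9 13)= [0, 1, 12, 7, 9, 5, 6, 4, 8, 13, 10, 11, 2, 3]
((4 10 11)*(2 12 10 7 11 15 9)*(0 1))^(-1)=(0 1)(2 9 15 10 12)(4 11 7)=((0 1)(2 12 10 15 9)(4 7 11))^(-1)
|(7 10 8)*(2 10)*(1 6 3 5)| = 4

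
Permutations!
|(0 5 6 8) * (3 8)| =5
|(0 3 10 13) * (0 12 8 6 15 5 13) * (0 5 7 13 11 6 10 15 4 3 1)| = 22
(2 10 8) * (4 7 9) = (2 10 8)(4 7 9) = [0, 1, 10, 3, 7, 5, 6, 9, 2, 4, 8]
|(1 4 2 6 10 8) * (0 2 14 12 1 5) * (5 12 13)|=|(0 2 6 10 8 12 1 4 14 13 5)|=11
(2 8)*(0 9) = (0 9)(2 8) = [9, 1, 8, 3, 4, 5, 6, 7, 2, 0]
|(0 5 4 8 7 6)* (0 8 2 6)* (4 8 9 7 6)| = |(0 5 8 6 9 7)(2 4)| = 6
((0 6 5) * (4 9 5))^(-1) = ((0 6 4 9 5))^(-1) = (0 5 9 4 6)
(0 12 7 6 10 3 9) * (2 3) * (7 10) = [12, 1, 3, 9, 4, 5, 7, 6, 8, 0, 2, 11, 10] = (0 12 10 2 3 9)(6 7)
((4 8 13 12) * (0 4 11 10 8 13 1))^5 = (0 10 13 1 11 4 8 12)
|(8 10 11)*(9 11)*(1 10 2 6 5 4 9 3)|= 21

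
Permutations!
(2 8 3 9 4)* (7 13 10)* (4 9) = [0, 1, 8, 4, 2, 5, 6, 13, 3, 9, 7, 11, 12, 10] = (2 8 3 4)(7 13 10)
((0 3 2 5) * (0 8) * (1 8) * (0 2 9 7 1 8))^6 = ((0 3 9 7 1)(2 5 8))^6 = (0 3 9 7 1)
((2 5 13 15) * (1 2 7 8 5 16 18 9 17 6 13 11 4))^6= ((1 2 16 18 9 17 6 13 15 7 8 5 11 4))^6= (1 6 11 9 8 16 15)(2 13 4 17 5 18 7)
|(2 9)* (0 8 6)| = 6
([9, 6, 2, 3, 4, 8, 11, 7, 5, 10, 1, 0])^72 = [0, 1, 2, 3, 4, 5, 6, 7, 8, 9, 10, 11]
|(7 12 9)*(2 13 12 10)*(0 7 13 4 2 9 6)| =14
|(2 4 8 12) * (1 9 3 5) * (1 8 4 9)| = |(2 9 3 5 8 12)| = 6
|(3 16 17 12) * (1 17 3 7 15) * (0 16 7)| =|(0 16 3 7 15 1 17 12)| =8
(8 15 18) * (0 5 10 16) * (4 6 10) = (0 5 4 6 10 16)(8 15 18) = [5, 1, 2, 3, 6, 4, 10, 7, 15, 9, 16, 11, 12, 13, 14, 18, 0, 17, 8]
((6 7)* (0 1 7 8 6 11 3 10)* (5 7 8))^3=((0 1 8 6 5 7 11 3 10))^3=(0 6 11)(1 5 3)(7 10 8)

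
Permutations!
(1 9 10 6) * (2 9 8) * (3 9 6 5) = [0, 8, 6, 9, 4, 3, 1, 7, 2, 10, 5] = (1 8 2 6)(3 9 10 5)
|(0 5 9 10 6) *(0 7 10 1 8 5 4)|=|(0 4)(1 8 5 9)(6 7 10)|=12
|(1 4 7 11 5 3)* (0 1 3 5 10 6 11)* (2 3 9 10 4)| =|(0 1 2 3 9 10 6 11 4 7)| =10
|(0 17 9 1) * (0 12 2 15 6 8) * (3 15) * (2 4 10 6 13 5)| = |(0 17 9 1 12 4 10 6 8)(2 3 15 13 5)| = 45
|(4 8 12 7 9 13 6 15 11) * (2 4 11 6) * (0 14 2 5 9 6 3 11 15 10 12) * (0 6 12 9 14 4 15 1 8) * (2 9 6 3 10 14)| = 8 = |(0 4)(1 8 3 11)(2 15 10 6 14 9 13 5)(7 12)|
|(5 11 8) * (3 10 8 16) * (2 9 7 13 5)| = |(2 9 7 13 5 11 16 3 10 8)| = 10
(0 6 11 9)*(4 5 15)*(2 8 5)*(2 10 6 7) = (0 7 2 8 5 15 4 10 6 11 9) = [7, 1, 8, 3, 10, 15, 11, 2, 5, 0, 6, 9, 12, 13, 14, 4]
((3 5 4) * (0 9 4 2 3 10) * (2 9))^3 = (0 5 10 3 4 2 9)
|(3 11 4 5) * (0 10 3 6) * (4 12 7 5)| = 8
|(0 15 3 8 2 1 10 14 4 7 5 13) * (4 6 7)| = 12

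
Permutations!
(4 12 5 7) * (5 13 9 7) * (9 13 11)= (13)(4 12 11 9 7)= [0, 1, 2, 3, 12, 5, 6, 4, 8, 7, 10, 9, 11, 13]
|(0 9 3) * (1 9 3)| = 2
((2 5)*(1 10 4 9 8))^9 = ((1 10 4 9 8)(2 5))^9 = (1 8 9 4 10)(2 5)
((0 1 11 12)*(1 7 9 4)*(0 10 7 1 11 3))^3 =((0 1 3)(4 11 12 10 7 9))^3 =(4 10)(7 11)(9 12)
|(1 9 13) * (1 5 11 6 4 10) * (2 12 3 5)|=|(1 9 13 2 12 3 5 11 6 4 10)|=11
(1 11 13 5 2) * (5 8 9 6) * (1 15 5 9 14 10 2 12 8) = (1 11 13)(2 15 5 12 8 14 10)(6 9) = [0, 11, 15, 3, 4, 12, 9, 7, 14, 6, 2, 13, 8, 1, 10, 5]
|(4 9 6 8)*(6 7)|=|(4 9 7 6 8)|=5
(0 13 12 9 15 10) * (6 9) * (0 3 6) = [13, 1, 2, 6, 4, 5, 9, 7, 8, 15, 3, 11, 0, 12, 14, 10] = (0 13 12)(3 6 9 15 10)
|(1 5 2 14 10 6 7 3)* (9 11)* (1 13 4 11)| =12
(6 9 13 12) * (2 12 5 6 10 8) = (2 12 10 8)(5 6 9 13) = [0, 1, 12, 3, 4, 6, 9, 7, 2, 13, 8, 11, 10, 5]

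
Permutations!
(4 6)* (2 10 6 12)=(2 10 6 4 12)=[0, 1, 10, 3, 12, 5, 4, 7, 8, 9, 6, 11, 2]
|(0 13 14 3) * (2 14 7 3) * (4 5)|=|(0 13 7 3)(2 14)(4 5)|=4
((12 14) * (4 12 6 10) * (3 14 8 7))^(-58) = (3 8 4 6)(7 12 10 14)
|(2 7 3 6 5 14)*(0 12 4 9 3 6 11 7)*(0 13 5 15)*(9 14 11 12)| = |(0 9 3 12 4 14 2 13 5 11 7 6 15)| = 13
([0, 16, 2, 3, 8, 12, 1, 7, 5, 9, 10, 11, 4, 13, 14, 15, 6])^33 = (16)(4 8 5 12)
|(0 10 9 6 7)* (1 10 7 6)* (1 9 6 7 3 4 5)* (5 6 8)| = 20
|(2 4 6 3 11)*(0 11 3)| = |(0 11 2 4 6)| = 5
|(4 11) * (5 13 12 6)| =|(4 11)(5 13 12 6)| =4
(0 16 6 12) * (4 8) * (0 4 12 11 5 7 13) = [16, 1, 2, 3, 8, 7, 11, 13, 12, 9, 10, 5, 4, 0, 14, 15, 6] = (0 16 6 11 5 7 13)(4 8 12)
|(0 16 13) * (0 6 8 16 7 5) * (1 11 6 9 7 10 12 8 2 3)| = |(0 10 12 8 16 13 9 7 5)(1 11 6 2 3)| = 45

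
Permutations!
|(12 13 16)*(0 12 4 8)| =6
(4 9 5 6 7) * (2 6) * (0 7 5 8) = (0 7 4 9 8)(2 6 5) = [7, 1, 6, 3, 9, 2, 5, 4, 0, 8]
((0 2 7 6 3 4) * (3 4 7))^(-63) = ((0 2 3 7 6 4))^(-63) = (0 7)(2 6)(3 4)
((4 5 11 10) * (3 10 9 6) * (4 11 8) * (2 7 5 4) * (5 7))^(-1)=((2 5 8)(3 10 11 9 6))^(-1)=(2 8 5)(3 6 9 11 10)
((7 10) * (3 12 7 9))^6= ((3 12 7 10 9))^6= (3 12 7 10 9)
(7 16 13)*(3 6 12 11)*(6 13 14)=(3 13 7 16 14 6 12 11)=[0, 1, 2, 13, 4, 5, 12, 16, 8, 9, 10, 3, 11, 7, 6, 15, 14]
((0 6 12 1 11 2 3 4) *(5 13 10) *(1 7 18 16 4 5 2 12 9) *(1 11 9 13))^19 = ((0 6 13 10 2 3 5 1 9 11 12 7 18 16 4))^19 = (0 2 9 18 6 3 11 16 13 5 12 4 10 1 7)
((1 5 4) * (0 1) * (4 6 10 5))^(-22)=(0 4 1)(5 10 6)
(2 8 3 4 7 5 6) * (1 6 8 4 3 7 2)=[0, 6, 4, 3, 2, 8, 1, 5, 7]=(1 6)(2 4)(5 8 7)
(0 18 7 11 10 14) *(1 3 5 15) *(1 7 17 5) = (0 18 17 5 15 7 11 10 14)(1 3) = [18, 3, 2, 1, 4, 15, 6, 11, 8, 9, 14, 10, 12, 13, 0, 7, 16, 5, 17]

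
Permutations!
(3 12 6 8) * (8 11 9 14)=(3 12 6 11 9 14 8)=[0, 1, 2, 12, 4, 5, 11, 7, 3, 14, 10, 9, 6, 13, 8]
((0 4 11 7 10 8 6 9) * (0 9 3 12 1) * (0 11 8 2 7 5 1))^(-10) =(0 8 3)(1 5 11)(2 10 7)(4 6 12)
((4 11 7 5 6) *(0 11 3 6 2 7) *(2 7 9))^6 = (11)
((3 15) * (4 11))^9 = (3 15)(4 11)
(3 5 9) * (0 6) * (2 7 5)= (0 6)(2 7 5 9 3)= [6, 1, 7, 2, 4, 9, 0, 5, 8, 3]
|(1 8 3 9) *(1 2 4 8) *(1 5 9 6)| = 8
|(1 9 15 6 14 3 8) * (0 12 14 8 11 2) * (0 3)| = 15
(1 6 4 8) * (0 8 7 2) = (0 8 1 6 4 7 2) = [8, 6, 0, 3, 7, 5, 4, 2, 1]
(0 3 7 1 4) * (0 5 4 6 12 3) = (1 6 12 3 7)(4 5) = [0, 6, 2, 7, 5, 4, 12, 1, 8, 9, 10, 11, 3]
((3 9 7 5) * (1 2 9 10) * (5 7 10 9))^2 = ((1 2 5 3 9 10))^2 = (1 5 9)(2 3 10)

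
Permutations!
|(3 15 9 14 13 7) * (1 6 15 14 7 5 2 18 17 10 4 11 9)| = 12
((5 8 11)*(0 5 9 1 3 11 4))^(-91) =(0 5 8 4)(1 3 11 9) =((0 5 8 4)(1 3 11 9))^(-91)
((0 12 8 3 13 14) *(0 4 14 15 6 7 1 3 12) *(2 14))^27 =(1 15)(3 6)(7 13)(8 12)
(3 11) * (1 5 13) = [0, 5, 2, 11, 4, 13, 6, 7, 8, 9, 10, 3, 12, 1] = (1 5 13)(3 11)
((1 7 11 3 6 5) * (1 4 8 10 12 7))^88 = (3 7 10 4 6 11 12 8 5)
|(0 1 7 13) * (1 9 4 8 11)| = |(0 9 4 8 11 1 7 13)| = 8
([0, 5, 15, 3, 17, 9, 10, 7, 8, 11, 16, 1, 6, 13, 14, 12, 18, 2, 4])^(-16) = [0, 1, 12, 3, 2, 5, 16, 7, 8, 9, 18, 11, 10, 13, 14, 6, 4, 15, 17]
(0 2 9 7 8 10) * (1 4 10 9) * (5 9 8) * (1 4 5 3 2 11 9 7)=(0 11 9 1 5 7 3 2 4 10)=[11, 5, 4, 2, 10, 7, 6, 3, 8, 1, 0, 9]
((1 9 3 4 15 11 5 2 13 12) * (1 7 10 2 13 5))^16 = ((1 9 3 4 15 11)(2 5 13 12 7 10))^16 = (1 15 3)(2 7 13)(4 9 11)(5 10 12)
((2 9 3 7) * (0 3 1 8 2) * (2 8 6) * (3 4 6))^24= ((0 4 6 2 9 1 3 7))^24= (9)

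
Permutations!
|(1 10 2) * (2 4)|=4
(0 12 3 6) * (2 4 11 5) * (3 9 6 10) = (0 12 9 6)(2 4 11 5)(3 10) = [12, 1, 4, 10, 11, 2, 0, 7, 8, 6, 3, 5, 9]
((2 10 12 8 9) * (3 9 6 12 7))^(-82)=((2 10 7 3 9)(6 12 8))^(-82)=(2 3 10 9 7)(6 8 12)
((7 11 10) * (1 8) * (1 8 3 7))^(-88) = ((1 3 7 11 10))^(-88) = (1 7 10 3 11)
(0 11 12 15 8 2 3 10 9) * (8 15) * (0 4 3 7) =(15)(0 11 12 8 2 7)(3 10 9 4) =[11, 1, 7, 10, 3, 5, 6, 0, 2, 4, 9, 12, 8, 13, 14, 15]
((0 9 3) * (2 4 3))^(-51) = (0 3 4 2 9)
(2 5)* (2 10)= [0, 1, 5, 3, 4, 10, 6, 7, 8, 9, 2]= (2 5 10)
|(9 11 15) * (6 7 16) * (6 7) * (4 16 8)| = 12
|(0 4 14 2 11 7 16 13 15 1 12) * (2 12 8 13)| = 4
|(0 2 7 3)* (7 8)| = 5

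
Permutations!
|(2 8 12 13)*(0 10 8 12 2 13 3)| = 6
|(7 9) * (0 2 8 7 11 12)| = 7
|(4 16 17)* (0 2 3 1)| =12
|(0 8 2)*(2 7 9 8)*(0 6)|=3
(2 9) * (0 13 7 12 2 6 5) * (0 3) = [13, 1, 9, 0, 4, 3, 5, 12, 8, 6, 10, 11, 2, 7] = (0 13 7 12 2 9 6 5 3)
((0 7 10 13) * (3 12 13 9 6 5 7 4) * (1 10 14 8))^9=(0 13 12 3 4)(1 10 9 6 5 7 14 8)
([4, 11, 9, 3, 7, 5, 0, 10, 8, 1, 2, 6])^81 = [0, 1, 2, 3, 4, 5, 6, 7, 8, 9, 10, 11]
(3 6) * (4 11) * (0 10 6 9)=(0 10 6 3 9)(4 11)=[10, 1, 2, 9, 11, 5, 3, 7, 8, 0, 6, 4]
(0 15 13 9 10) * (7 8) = (0 15 13 9 10)(7 8) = [15, 1, 2, 3, 4, 5, 6, 8, 7, 10, 0, 11, 12, 9, 14, 13]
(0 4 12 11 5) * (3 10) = (0 4 12 11 5)(3 10) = [4, 1, 2, 10, 12, 0, 6, 7, 8, 9, 3, 5, 11]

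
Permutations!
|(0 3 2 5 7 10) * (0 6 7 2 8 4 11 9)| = |(0 3 8 4 11 9)(2 5)(6 7 10)| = 6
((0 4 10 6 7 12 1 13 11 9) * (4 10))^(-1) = (0 9 11 13 1 12 7 6 10)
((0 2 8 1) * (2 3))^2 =(0 2 1 3 8)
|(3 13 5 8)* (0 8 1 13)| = |(0 8 3)(1 13 5)| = 3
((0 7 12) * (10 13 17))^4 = (0 7 12)(10 13 17)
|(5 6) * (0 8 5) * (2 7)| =4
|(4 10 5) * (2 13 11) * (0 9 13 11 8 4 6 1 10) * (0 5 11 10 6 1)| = 24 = |(0 9 13 8 4 5 1 6)(2 10 11)|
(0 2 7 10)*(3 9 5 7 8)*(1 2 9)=[9, 2, 8, 1, 4, 7, 6, 10, 3, 5, 0]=(0 9 5 7 10)(1 2 8 3)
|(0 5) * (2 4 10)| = 6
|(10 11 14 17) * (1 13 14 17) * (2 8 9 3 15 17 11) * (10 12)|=|(1 13 14)(2 8 9 3 15 17 12 10)|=24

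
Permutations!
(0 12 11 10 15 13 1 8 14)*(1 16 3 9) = [12, 8, 2, 9, 4, 5, 6, 7, 14, 1, 15, 10, 11, 16, 0, 13, 3] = (0 12 11 10 15 13 16 3 9 1 8 14)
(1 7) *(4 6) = [0, 7, 2, 3, 6, 5, 4, 1] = (1 7)(4 6)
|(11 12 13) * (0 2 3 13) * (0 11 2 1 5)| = 6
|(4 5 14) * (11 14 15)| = 5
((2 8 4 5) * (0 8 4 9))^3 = ((0 8 9)(2 4 5))^3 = (9)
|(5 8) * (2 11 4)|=6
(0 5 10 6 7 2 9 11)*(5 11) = (0 11)(2 9 5 10 6 7) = [11, 1, 9, 3, 4, 10, 7, 2, 8, 5, 6, 0]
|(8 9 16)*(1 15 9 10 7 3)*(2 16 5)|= 10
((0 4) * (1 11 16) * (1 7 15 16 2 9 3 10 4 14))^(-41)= (0 2 4 11 10 1 3 14 9)(7 15 16)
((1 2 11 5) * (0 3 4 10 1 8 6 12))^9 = ((0 3 4 10 1 2 11 5 8 6 12))^9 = (0 6 5 2 10 3 12 8 11 1 4)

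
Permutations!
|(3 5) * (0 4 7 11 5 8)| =7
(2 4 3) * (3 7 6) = [0, 1, 4, 2, 7, 5, 3, 6] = (2 4 7 6 3)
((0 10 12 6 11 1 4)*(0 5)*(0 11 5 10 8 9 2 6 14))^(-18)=(0 11)(1 8)(2 10)(4 9)(5 14)(6 12)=((0 8 9 2 6 5 11 1 4 10 12 14))^(-18)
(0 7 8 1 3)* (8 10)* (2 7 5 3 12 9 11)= (0 5 3)(1 12 9 11 2 7 10 8)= [5, 12, 7, 0, 4, 3, 6, 10, 1, 11, 8, 2, 9]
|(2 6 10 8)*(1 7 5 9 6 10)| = |(1 7 5 9 6)(2 10 8)| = 15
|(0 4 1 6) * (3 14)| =|(0 4 1 6)(3 14)| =4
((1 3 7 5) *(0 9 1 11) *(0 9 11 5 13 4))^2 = (0 9 3 13)(1 7 4 11)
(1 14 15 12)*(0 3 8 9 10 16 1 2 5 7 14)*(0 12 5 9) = [3, 12, 9, 8, 4, 7, 6, 14, 0, 10, 16, 11, 2, 13, 15, 5, 1] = (0 3 8)(1 12 2 9 10 16)(5 7 14 15)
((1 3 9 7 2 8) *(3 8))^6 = ((1 8)(2 3 9 7))^6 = (2 9)(3 7)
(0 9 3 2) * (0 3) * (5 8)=(0 9)(2 3)(5 8)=[9, 1, 3, 2, 4, 8, 6, 7, 5, 0]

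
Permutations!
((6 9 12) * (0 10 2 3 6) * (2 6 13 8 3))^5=((0 10 6 9 12)(3 13 8))^5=(3 8 13)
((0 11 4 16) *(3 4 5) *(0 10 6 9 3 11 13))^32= (3 16 6)(4 10 9)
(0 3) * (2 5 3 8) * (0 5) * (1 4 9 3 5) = [8, 4, 0, 1, 9, 5, 6, 7, 2, 3] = (0 8 2)(1 4 9 3)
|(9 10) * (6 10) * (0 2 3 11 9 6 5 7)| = 14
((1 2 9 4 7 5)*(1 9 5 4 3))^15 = ((1 2 5 9 3)(4 7))^15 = (9)(4 7)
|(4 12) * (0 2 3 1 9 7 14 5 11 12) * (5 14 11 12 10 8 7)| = |(14)(0 2 3 1 9 5 12 4)(7 11 10 8)| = 8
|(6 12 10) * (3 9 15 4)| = 12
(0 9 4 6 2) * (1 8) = (0 9 4 6 2)(1 8) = [9, 8, 0, 3, 6, 5, 2, 7, 1, 4]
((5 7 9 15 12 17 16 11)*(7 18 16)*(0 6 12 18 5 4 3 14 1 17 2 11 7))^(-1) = (0 17 1 14 3 4 11 2 12 6)(7 16 18 15 9)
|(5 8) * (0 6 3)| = 6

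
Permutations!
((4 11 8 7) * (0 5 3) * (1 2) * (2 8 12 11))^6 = ((0 5 3)(1 8 7 4 2)(11 12))^6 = (12)(1 8 7 4 2)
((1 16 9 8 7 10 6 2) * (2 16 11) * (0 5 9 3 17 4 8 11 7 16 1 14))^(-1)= (0 14 2 11 9 5)(1 6 10 7)(3 16 8 4 17)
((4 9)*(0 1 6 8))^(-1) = (0 8 6 1)(4 9)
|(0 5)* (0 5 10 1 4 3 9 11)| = |(0 10 1 4 3 9 11)| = 7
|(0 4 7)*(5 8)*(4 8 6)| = |(0 8 5 6 4 7)| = 6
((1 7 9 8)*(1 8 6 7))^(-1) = ((6 7 9))^(-1) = (6 9 7)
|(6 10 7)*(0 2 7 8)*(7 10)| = |(0 2 10 8)(6 7)| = 4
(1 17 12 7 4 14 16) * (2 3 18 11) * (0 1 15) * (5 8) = (0 1 17 12 7 4 14 16 15)(2 3 18 11)(5 8) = [1, 17, 3, 18, 14, 8, 6, 4, 5, 9, 10, 2, 7, 13, 16, 0, 15, 12, 11]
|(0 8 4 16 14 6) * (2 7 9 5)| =|(0 8 4 16 14 6)(2 7 9 5)| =12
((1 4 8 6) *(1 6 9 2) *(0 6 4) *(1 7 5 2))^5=((0 6 4 8 9 1)(2 7 5))^5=(0 1 9 8 4 6)(2 5 7)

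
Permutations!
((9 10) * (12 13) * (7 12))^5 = (7 13 12)(9 10)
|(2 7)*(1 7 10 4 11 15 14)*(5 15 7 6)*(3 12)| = |(1 6 5 15 14)(2 10 4 11 7)(3 12)| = 10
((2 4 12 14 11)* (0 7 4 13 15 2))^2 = (0 4 14)(2 15 13)(7 12 11)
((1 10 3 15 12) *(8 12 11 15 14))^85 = (1 10 3 14 8 12)(11 15)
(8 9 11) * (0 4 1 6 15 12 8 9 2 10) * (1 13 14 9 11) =(0 4 13 14 9 1 6 15 12 8 2 10) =[4, 6, 10, 3, 13, 5, 15, 7, 2, 1, 0, 11, 8, 14, 9, 12]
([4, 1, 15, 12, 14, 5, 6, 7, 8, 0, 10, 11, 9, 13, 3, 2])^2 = [14, 1, 2, 9, 3, 5, 6, 7, 8, 4, 10, 11, 0, 13, 12, 15]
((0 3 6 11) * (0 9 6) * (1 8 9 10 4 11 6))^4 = (1 8 9)(4 11 10)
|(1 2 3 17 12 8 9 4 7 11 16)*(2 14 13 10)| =|(1 14 13 10 2 3 17 12 8 9 4 7 11 16)| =14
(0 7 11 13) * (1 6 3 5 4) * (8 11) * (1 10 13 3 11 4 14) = [7, 6, 2, 5, 10, 14, 11, 8, 4, 9, 13, 3, 12, 0, 1] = (0 7 8 4 10 13)(1 6 11 3 5 14)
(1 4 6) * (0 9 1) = (0 9 1 4 6) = [9, 4, 2, 3, 6, 5, 0, 7, 8, 1]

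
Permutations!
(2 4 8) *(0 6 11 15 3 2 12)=[6, 1, 4, 2, 8, 5, 11, 7, 12, 9, 10, 15, 0, 13, 14, 3]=(0 6 11 15 3 2 4 8 12)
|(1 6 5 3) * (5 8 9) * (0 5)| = |(0 5 3 1 6 8 9)| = 7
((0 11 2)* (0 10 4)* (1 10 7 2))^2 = ((0 11 1 10 4)(2 7))^2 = (0 1 4 11 10)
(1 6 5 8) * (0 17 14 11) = [17, 6, 2, 3, 4, 8, 5, 7, 1, 9, 10, 0, 12, 13, 11, 15, 16, 14] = (0 17 14 11)(1 6 5 8)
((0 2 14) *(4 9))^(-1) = (0 14 2)(4 9)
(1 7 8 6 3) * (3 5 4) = [0, 7, 2, 1, 3, 4, 5, 8, 6] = (1 7 8 6 5 4 3)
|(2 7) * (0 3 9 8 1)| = 10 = |(0 3 9 8 1)(2 7)|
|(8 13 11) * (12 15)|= |(8 13 11)(12 15)|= 6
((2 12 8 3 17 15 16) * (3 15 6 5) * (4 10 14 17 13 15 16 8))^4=((2 12 4 10 14 17 6 5 3 13 15 8 16))^4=(2 14 3 16 10 5 8 4 6 15 12 17 13)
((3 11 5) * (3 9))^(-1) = ((3 11 5 9))^(-1) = (3 9 5 11)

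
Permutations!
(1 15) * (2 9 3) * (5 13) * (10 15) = (1 10 15)(2 9 3)(5 13) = [0, 10, 9, 2, 4, 13, 6, 7, 8, 3, 15, 11, 12, 5, 14, 1]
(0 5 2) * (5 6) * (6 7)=[7, 1, 0, 3, 4, 2, 5, 6]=(0 7 6 5 2)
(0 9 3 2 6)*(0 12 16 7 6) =(0 9 3 2)(6 12 16 7) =[9, 1, 0, 2, 4, 5, 12, 6, 8, 3, 10, 11, 16, 13, 14, 15, 7]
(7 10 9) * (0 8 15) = (0 8 15)(7 10 9) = [8, 1, 2, 3, 4, 5, 6, 10, 15, 7, 9, 11, 12, 13, 14, 0]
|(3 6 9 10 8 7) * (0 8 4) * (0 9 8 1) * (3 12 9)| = 8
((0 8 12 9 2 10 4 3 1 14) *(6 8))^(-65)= (0 6 8 12 9 2 10 4 3 1 14)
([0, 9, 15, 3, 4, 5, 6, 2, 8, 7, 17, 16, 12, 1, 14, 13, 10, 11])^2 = (1 7 15)(2 13 9)(10 11)(16 17)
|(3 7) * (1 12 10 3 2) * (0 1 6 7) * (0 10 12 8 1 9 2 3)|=14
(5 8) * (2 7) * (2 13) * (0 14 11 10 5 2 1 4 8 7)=[14, 4, 0, 3, 8, 7, 6, 13, 2, 9, 5, 10, 12, 1, 11]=(0 14 11 10 5 7 13 1 4 8 2)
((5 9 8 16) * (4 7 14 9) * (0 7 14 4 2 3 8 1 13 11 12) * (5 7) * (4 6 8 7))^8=(0 4 5 14 2 9 3 1 7 13 6 11 8 12 16)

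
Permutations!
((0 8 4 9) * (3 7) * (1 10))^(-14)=(10)(0 4)(8 9)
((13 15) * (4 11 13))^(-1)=(4 15 13 11)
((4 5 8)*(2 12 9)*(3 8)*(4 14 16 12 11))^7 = (2 16 3 11 12 8 4 9 14 5)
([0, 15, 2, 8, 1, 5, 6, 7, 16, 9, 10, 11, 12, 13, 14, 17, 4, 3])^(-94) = (1 8 15 16 17 4 3)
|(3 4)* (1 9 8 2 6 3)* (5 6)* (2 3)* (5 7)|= 20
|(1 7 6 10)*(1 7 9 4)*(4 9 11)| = 3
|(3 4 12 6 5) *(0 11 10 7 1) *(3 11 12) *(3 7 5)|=21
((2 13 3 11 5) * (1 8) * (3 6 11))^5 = (13)(1 8)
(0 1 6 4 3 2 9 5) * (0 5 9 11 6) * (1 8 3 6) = (0 8 3 2 11 1)(4 6) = [8, 0, 11, 2, 6, 5, 4, 7, 3, 9, 10, 1]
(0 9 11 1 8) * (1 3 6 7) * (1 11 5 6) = (0 9 5 6 7 11 3 1 8) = [9, 8, 2, 1, 4, 6, 7, 11, 0, 5, 10, 3]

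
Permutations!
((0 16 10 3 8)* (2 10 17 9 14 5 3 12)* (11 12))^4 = (0 14)(3 17)(5 16)(8 9)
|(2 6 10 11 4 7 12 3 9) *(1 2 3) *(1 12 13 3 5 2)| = 10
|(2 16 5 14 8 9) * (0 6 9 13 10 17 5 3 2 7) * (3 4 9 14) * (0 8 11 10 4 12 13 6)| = |(2 16 12 13 4 9 7 8 6 14 11 10 17 5 3)| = 15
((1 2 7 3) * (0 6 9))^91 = ((0 6 9)(1 2 7 3))^91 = (0 6 9)(1 3 7 2)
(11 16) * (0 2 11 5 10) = (0 2 11 16 5 10) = [2, 1, 11, 3, 4, 10, 6, 7, 8, 9, 0, 16, 12, 13, 14, 15, 5]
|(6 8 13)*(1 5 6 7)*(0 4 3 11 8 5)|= |(0 4 3 11 8 13 7 1)(5 6)|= 8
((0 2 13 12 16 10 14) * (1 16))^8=(16)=((0 2 13 12 1 16 10 14))^8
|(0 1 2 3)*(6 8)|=4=|(0 1 2 3)(6 8)|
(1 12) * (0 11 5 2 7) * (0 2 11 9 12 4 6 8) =(0 9 12 1 4 6 8)(2 7)(5 11) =[9, 4, 7, 3, 6, 11, 8, 2, 0, 12, 10, 5, 1]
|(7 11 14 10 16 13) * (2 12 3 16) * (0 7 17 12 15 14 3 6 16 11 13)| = |(0 7 13 17 12 6 16)(2 15 14 10)(3 11)| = 28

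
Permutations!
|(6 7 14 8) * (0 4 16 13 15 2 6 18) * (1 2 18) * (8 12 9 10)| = |(0 4 16 13 15 18)(1 2 6 7 14 12 9 10 8)| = 18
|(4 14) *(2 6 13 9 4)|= 6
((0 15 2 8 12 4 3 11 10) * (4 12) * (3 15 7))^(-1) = (0 10 11 3 7)(2 15 4 8)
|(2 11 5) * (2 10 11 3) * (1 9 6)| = |(1 9 6)(2 3)(5 10 11)| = 6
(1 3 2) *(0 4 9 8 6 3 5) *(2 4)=(0 2 1 5)(3 4 9 8 6)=[2, 5, 1, 4, 9, 0, 3, 7, 6, 8]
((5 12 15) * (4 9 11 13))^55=(4 13 11 9)(5 12 15)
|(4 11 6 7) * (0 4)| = |(0 4 11 6 7)| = 5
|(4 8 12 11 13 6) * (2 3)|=6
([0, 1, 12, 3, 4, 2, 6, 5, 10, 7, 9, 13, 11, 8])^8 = (2 5 7 9 10 8 13 11 12)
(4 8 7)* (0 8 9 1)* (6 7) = (0 8 6 7 4 9 1) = [8, 0, 2, 3, 9, 5, 7, 4, 6, 1]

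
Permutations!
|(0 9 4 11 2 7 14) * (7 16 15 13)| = |(0 9 4 11 2 16 15 13 7 14)| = 10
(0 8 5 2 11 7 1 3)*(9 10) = (0 8 5 2 11 7 1 3)(9 10) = [8, 3, 11, 0, 4, 2, 6, 1, 5, 10, 9, 7]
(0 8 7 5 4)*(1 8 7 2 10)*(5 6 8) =[7, 5, 10, 3, 0, 4, 8, 6, 2, 9, 1] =(0 7 6 8 2 10 1 5 4)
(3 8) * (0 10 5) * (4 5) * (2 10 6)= (0 6 2 10 4 5)(3 8)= [6, 1, 10, 8, 5, 0, 2, 7, 3, 9, 4]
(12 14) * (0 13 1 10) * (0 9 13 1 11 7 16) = (0 1 10 9 13 11 7 16)(12 14) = [1, 10, 2, 3, 4, 5, 6, 16, 8, 13, 9, 7, 14, 11, 12, 15, 0]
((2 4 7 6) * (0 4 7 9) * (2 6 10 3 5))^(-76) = ((0 4 9)(2 7 10 3 5))^(-76) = (0 9 4)(2 5 3 10 7)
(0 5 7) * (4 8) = (0 5 7)(4 8) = [5, 1, 2, 3, 8, 7, 6, 0, 4]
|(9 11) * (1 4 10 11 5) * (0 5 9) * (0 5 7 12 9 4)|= |(0 7 12 9 4 10 11 5 1)|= 9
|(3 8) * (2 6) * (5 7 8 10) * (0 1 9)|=30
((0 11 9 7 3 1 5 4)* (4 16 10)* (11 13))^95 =((0 13 11 9 7 3 1 5 16 10 4))^95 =(0 5 9 4 1 11 10 3 13 16 7)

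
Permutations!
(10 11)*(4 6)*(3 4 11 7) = (3 4 6 11 10 7) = [0, 1, 2, 4, 6, 5, 11, 3, 8, 9, 7, 10]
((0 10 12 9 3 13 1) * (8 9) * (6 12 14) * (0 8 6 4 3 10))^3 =(1 10 3 8 14 13 9 4)(6 12) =((1 8 9 10 14 4 3 13)(6 12))^3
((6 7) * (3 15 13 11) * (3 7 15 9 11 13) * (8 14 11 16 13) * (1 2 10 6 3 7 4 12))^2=((1 2 10 6 15 7 3 9 16 13 8 14 11 4 12))^2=(1 10 15 3 16 8 11 12 2 6 7 9 13 14 4)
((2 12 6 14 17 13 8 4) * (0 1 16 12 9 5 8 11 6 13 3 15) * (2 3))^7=((0 1 16 12 13 11 6 14 17 2 9 5 8 4 3 15))^7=(0 14 3 11 8 12 9 1 17 15 6 4 13 5 16 2)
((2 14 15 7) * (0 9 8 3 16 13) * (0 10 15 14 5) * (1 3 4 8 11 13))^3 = (16)(0 13 7)(2 9 10)(4 8)(5 11 15)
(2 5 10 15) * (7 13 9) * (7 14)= (2 5 10 15)(7 13 9 14)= [0, 1, 5, 3, 4, 10, 6, 13, 8, 14, 15, 11, 12, 9, 7, 2]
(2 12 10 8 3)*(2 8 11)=(2 12 10 11)(3 8)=[0, 1, 12, 8, 4, 5, 6, 7, 3, 9, 11, 2, 10]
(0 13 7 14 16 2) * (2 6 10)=(0 13 7 14 16 6 10 2)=[13, 1, 0, 3, 4, 5, 10, 14, 8, 9, 2, 11, 12, 7, 16, 15, 6]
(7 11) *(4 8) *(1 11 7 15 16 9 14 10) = (1 11 15 16 9 14 10)(4 8) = [0, 11, 2, 3, 8, 5, 6, 7, 4, 14, 1, 15, 12, 13, 10, 16, 9]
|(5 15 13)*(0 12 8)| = 3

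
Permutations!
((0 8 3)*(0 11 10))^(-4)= (0 8 3 11 10)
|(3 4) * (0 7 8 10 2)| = 10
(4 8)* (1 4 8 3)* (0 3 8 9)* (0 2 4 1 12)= [3, 1, 4, 12, 8, 5, 6, 7, 9, 2, 10, 11, 0]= (0 3 12)(2 4 8 9)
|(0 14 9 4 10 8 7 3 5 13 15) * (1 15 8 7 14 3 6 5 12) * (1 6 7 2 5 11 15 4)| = 18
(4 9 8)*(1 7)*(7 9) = (1 9 8 4 7) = [0, 9, 2, 3, 7, 5, 6, 1, 4, 8]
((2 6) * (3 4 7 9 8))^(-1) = (2 6)(3 8 9 7 4)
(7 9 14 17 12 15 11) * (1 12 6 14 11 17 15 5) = (1 12 5)(6 14 15 17)(7 9 11) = [0, 12, 2, 3, 4, 1, 14, 9, 8, 11, 10, 7, 5, 13, 15, 17, 16, 6]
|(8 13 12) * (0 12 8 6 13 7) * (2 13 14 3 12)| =|(0 2 13 8 7)(3 12 6 14)| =20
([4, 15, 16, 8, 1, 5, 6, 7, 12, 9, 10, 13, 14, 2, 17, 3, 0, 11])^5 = [8, 14, 15, 11, 12, 5, 6, 7, 13, 9, 10, 4, 2, 1, 16, 17, 3, 0]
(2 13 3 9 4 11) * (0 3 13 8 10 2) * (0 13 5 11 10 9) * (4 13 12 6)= (0 3)(2 8 9 13 5 11 12 6 4 10)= [3, 1, 8, 0, 10, 11, 4, 7, 9, 13, 2, 12, 6, 5]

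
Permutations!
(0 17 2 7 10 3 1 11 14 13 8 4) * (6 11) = (0 17 2 7 10 3 1 6 11 14 13 8 4) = [17, 6, 7, 1, 0, 5, 11, 10, 4, 9, 3, 14, 12, 8, 13, 15, 16, 2]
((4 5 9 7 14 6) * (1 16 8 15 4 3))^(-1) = (1 3 6 14 7 9 5 4 15 8 16)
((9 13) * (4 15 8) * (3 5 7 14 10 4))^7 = (3 8 15 4 10 14 7 5)(9 13)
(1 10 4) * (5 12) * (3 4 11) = (1 10 11 3 4)(5 12) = [0, 10, 2, 4, 1, 12, 6, 7, 8, 9, 11, 3, 5]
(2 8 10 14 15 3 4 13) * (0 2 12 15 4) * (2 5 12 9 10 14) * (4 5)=(0 4 13 9 10 2 8 14 5 12 15 3)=[4, 1, 8, 0, 13, 12, 6, 7, 14, 10, 2, 11, 15, 9, 5, 3]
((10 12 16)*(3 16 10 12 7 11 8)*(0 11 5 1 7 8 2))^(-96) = (3 8 10 12 16)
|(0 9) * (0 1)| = 3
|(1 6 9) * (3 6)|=4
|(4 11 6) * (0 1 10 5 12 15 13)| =|(0 1 10 5 12 15 13)(4 11 6)| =21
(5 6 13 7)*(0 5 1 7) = (0 5 6 13)(1 7) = [5, 7, 2, 3, 4, 6, 13, 1, 8, 9, 10, 11, 12, 0]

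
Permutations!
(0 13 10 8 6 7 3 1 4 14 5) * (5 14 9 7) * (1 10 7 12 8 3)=(14)(0 13 7 1 4 9 12 8 6 5)(3 10)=[13, 4, 2, 10, 9, 0, 5, 1, 6, 12, 3, 11, 8, 7, 14]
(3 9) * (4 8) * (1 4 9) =(1 4 8 9 3) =[0, 4, 2, 1, 8, 5, 6, 7, 9, 3]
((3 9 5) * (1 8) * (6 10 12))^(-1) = ((1 8)(3 9 5)(6 10 12))^(-1) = (1 8)(3 5 9)(6 12 10)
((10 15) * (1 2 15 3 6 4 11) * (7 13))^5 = ((1 2 15 10 3 6 4 11)(7 13))^5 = (1 6 15 11 3 2 4 10)(7 13)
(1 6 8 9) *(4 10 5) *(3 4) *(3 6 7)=(1 7 3 4 10 5 6 8 9)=[0, 7, 2, 4, 10, 6, 8, 3, 9, 1, 5]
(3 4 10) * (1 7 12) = (1 7 12)(3 4 10) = [0, 7, 2, 4, 10, 5, 6, 12, 8, 9, 3, 11, 1]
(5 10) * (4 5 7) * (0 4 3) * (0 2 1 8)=(0 4 5 10 7 3 2 1 8)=[4, 8, 1, 2, 5, 10, 6, 3, 0, 9, 7]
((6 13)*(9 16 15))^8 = ((6 13)(9 16 15))^8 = (9 15 16)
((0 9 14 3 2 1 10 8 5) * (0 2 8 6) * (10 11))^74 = (0 11 5 14 6 1 8 9 10 2 3)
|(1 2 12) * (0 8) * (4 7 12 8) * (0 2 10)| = |(0 4 7 12 1 10)(2 8)| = 6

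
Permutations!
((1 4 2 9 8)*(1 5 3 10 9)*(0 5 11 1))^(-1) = ((0 5 3 10 9 8 11 1 4 2))^(-1) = (0 2 4 1 11 8 9 10 3 5)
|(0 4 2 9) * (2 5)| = 5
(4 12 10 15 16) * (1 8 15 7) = [0, 8, 2, 3, 12, 5, 6, 1, 15, 9, 7, 11, 10, 13, 14, 16, 4] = (1 8 15 16 4 12 10 7)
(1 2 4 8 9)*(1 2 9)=(1 9 2 4 8)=[0, 9, 4, 3, 8, 5, 6, 7, 1, 2]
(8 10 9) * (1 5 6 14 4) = (1 5 6 14 4)(8 10 9) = [0, 5, 2, 3, 1, 6, 14, 7, 10, 8, 9, 11, 12, 13, 4]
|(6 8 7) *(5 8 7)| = 2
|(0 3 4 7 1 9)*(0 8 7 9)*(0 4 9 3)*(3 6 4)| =|(1 3 9 8 7)(4 6)| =10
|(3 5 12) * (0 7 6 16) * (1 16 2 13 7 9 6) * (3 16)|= |(0 9 6 2 13 7 1 3 5 12 16)|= 11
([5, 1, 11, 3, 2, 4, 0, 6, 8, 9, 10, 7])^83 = [6, 1, 4, 3, 5, 0, 7, 11, 8, 9, 10, 2]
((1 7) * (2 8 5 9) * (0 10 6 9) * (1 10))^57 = ((0 1 7 10 6 9 2 8 5))^57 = (0 10 2)(1 6 8)(5 7 9)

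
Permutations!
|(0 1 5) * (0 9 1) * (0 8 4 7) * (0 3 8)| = |(1 5 9)(3 8 4 7)| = 12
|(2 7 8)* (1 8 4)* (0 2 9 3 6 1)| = |(0 2 7 4)(1 8 9 3 6)| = 20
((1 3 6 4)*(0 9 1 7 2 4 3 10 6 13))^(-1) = ((0 9 1 10 6 3 13)(2 4 7))^(-1) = (0 13 3 6 10 1 9)(2 7 4)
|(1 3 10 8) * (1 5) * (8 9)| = |(1 3 10 9 8 5)| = 6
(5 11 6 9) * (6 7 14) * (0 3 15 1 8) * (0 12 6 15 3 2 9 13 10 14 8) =[2, 0, 9, 3, 4, 11, 13, 8, 12, 5, 14, 7, 6, 10, 15, 1] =(0 2 9 5 11 7 8 12 6 13 10 14 15 1)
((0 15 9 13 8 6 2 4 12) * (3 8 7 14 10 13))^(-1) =(0 12 4 2 6 8 3 9 15)(7 13 10 14)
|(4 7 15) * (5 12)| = 6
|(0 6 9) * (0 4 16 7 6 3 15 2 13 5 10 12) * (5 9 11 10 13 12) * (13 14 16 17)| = 140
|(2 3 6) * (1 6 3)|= 3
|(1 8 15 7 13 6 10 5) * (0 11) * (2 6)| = 18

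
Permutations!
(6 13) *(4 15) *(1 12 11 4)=(1 12 11 4 15)(6 13)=[0, 12, 2, 3, 15, 5, 13, 7, 8, 9, 10, 4, 11, 6, 14, 1]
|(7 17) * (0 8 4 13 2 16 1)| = |(0 8 4 13 2 16 1)(7 17)| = 14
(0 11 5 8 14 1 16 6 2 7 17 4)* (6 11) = (0 6 2 7 17 4)(1 16 11 5 8 14) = [6, 16, 7, 3, 0, 8, 2, 17, 14, 9, 10, 5, 12, 13, 1, 15, 11, 4]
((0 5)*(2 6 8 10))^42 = (2 8)(6 10)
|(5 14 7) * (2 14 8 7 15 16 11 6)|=6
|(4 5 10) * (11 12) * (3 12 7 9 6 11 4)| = |(3 12 4 5 10)(6 11 7 9)| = 20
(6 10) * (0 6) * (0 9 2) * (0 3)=(0 6 10 9 2 3)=[6, 1, 3, 0, 4, 5, 10, 7, 8, 2, 9]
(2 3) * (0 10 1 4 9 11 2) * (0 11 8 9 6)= (0 10 1 4 6)(2 3 11)(8 9)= [10, 4, 3, 11, 6, 5, 0, 7, 9, 8, 1, 2]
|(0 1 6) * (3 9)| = 6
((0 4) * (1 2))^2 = (4)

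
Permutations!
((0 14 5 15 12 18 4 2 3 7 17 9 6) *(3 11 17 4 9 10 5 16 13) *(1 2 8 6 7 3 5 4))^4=(0 5 9 11 8 16 12 1 10)(2 4 14 15 7 17 6 13 18)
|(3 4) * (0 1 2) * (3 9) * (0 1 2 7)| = |(0 2 1 7)(3 4 9)| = 12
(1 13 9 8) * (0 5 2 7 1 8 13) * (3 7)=[5, 0, 3, 7, 4, 2, 6, 1, 8, 13, 10, 11, 12, 9]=(0 5 2 3 7 1)(9 13)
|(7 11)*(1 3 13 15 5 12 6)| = 14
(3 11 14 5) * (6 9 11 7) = [0, 1, 2, 7, 4, 3, 9, 6, 8, 11, 10, 14, 12, 13, 5] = (3 7 6 9 11 14 5)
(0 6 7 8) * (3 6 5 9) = [5, 1, 2, 6, 4, 9, 7, 8, 0, 3] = (0 5 9 3 6 7 8)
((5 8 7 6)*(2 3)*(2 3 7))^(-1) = ((2 7 6 5 8))^(-1) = (2 8 5 6 7)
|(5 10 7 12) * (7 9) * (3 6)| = 10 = |(3 6)(5 10 9 7 12)|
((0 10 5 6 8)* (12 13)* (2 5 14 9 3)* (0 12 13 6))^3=(0 9 5 14 2 10 3)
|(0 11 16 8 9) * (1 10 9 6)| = 8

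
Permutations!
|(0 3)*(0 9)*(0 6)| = |(0 3 9 6)| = 4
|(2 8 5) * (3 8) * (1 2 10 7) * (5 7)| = |(1 2 3 8 7)(5 10)| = 10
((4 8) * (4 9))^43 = ((4 8 9))^43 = (4 8 9)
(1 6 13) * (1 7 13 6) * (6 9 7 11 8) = (6 9 7 13 11 8) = [0, 1, 2, 3, 4, 5, 9, 13, 6, 7, 10, 8, 12, 11]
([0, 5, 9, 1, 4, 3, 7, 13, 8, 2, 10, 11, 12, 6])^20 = [0, 3, 2, 5, 4, 1, 13, 6, 8, 9, 10, 11, 12, 7]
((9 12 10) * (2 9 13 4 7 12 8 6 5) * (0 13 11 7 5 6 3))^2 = ((0 13 4 5 2 9 8 3)(7 12 10 11))^2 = (0 4 2 8)(3 13 5 9)(7 10)(11 12)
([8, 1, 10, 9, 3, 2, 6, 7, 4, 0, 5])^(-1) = (0 9 3 4 8)(2 5 10)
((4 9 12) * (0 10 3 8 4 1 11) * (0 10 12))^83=(0 1 10 8 9 12 11 3 4)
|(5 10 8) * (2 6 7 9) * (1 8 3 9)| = |(1 8 5 10 3 9 2 6 7)| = 9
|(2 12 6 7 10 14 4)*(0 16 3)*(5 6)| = |(0 16 3)(2 12 5 6 7 10 14 4)| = 24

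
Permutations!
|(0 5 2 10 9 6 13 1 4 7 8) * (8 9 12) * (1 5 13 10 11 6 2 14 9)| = |(0 13 5 14 9 2 11 6 10 12 8)(1 4 7)| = 33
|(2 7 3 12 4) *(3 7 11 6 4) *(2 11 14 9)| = 6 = |(2 14 9)(3 12)(4 11 6)|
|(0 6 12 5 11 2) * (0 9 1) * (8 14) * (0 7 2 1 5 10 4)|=30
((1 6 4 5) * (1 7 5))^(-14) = ((1 6 4)(5 7))^(-14) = (7)(1 6 4)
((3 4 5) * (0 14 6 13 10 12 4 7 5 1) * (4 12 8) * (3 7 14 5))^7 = (0 10 3 1 13 7 4 6 5 8 14)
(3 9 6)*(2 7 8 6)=(2 7 8 6 3 9)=[0, 1, 7, 9, 4, 5, 3, 8, 6, 2]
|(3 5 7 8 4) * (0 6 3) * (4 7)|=10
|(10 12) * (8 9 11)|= 6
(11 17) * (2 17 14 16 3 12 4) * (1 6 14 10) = (1 6 14 16 3 12 4 2 17 11 10) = [0, 6, 17, 12, 2, 5, 14, 7, 8, 9, 1, 10, 4, 13, 16, 15, 3, 11]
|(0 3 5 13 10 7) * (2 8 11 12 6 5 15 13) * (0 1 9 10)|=|(0 3 15 13)(1 9 10 7)(2 8 11 12 6 5)|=12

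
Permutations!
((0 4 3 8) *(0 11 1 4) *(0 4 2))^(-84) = ((0 4 3 8 11 1 2))^(-84) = (11)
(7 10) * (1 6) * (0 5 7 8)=(0 5 7 10 8)(1 6)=[5, 6, 2, 3, 4, 7, 1, 10, 0, 9, 8]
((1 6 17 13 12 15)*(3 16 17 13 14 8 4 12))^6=(1 14 6 8 13 4 3 12 16 15 17)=((1 6 13 3 16 17 14 8 4 12 15))^6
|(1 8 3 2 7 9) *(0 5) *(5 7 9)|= 15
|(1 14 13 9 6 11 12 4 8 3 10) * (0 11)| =12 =|(0 11 12 4 8 3 10 1 14 13 9 6)|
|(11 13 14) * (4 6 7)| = 3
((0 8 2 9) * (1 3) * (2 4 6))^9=(0 6)(1 3)(2 8)(4 9)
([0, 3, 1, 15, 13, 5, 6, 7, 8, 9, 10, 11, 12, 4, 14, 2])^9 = [0, 3, 1, 15, 13, 5, 6, 7, 8, 9, 10, 11, 12, 4, 14, 2]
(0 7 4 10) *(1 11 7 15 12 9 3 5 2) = (0 15 12 9 3 5 2 1 11 7 4 10) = [15, 11, 1, 5, 10, 2, 6, 4, 8, 3, 0, 7, 9, 13, 14, 12]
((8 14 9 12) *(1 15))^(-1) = ((1 15)(8 14 9 12))^(-1) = (1 15)(8 12 9 14)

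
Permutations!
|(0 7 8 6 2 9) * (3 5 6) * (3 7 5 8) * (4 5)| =6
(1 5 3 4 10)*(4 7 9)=(1 5 3 7 9 4 10)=[0, 5, 2, 7, 10, 3, 6, 9, 8, 4, 1]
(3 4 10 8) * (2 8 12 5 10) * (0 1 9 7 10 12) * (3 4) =(0 1 9 7 10)(2 8 4)(5 12) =[1, 9, 8, 3, 2, 12, 6, 10, 4, 7, 0, 11, 5]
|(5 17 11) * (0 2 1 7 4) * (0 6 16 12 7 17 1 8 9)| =20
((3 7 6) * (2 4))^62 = ((2 4)(3 7 6))^62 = (3 6 7)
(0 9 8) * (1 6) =[9, 6, 2, 3, 4, 5, 1, 7, 0, 8] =(0 9 8)(1 6)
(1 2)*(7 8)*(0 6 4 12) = (0 6 4 12)(1 2)(7 8) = [6, 2, 1, 3, 12, 5, 4, 8, 7, 9, 10, 11, 0]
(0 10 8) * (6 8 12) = [10, 1, 2, 3, 4, 5, 8, 7, 0, 9, 12, 11, 6] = (0 10 12 6 8)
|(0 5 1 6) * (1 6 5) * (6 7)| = 5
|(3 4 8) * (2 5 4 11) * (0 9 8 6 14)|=10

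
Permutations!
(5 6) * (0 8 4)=[8, 1, 2, 3, 0, 6, 5, 7, 4]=(0 8 4)(5 6)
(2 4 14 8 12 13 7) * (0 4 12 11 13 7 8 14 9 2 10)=(14)(0 4 9 2 12 7 10)(8 11 13)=[4, 1, 12, 3, 9, 5, 6, 10, 11, 2, 0, 13, 7, 8, 14]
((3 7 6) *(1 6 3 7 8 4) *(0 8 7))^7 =(0 4 6 8 1)(3 7)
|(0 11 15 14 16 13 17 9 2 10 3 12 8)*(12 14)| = 40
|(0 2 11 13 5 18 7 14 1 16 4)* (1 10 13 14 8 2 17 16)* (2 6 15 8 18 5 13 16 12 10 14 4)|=|(0 17 12 10 16 2 11 4)(6 15 8)(7 18)|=24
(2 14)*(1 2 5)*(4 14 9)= [0, 2, 9, 3, 14, 1, 6, 7, 8, 4, 10, 11, 12, 13, 5]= (1 2 9 4 14 5)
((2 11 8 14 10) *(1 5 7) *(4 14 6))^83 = (1 7 5)(2 10 14 4 6 8 11)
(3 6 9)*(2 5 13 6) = [0, 1, 5, 2, 4, 13, 9, 7, 8, 3, 10, 11, 12, 6] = (2 5 13 6 9 3)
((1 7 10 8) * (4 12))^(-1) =(1 8 10 7)(4 12)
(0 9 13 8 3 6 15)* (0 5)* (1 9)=(0 1 9 13 8 3 6 15 5)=[1, 9, 2, 6, 4, 0, 15, 7, 3, 13, 10, 11, 12, 8, 14, 5]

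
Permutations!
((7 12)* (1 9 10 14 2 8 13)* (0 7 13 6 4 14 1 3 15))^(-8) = ((0 7 12 13 3 15)(1 9 10)(2 8 6 4 14))^(-8) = (0 3 12)(1 9 10)(2 6 14 8 4)(7 15 13)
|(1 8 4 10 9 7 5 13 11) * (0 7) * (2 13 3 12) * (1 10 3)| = |(0 7 5 1 8 4 3 12 2 13 11 10 9)| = 13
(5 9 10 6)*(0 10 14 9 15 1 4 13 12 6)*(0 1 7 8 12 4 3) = [10, 3, 2, 0, 13, 15, 5, 8, 12, 14, 1, 11, 6, 4, 9, 7] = (0 10 1 3)(4 13)(5 15 7 8 12 6)(9 14)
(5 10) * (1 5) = [0, 5, 2, 3, 4, 10, 6, 7, 8, 9, 1] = (1 5 10)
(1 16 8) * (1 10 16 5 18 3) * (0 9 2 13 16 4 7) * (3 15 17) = (0 9 2 13 16 8 10 4 7)(1 5 18 15 17 3) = [9, 5, 13, 1, 7, 18, 6, 0, 10, 2, 4, 11, 12, 16, 14, 17, 8, 3, 15]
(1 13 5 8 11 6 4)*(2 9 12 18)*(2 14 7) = (1 13 5 8 11 6 4)(2 9 12 18 14 7) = [0, 13, 9, 3, 1, 8, 4, 2, 11, 12, 10, 6, 18, 5, 7, 15, 16, 17, 14]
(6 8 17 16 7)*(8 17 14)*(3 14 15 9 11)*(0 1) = [1, 0, 2, 14, 4, 5, 17, 6, 15, 11, 10, 3, 12, 13, 8, 9, 7, 16] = (0 1)(3 14 8 15 9 11)(6 17 16 7)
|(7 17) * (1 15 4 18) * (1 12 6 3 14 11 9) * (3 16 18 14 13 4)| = |(1 15 3 13 4 14 11 9)(6 16 18 12)(7 17)| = 8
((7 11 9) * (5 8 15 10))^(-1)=(5 10 15 8)(7 9 11)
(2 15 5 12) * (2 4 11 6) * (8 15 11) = [0, 1, 11, 3, 8, 12, 2, 7, 15, 9, 10, 6, 4, 13, 14, 5] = (2 11 6)(4 8 15 5 12)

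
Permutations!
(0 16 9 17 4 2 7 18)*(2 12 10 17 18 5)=(0 16 9 18)(2 7 5)(4 12 10 17)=[16, 1, 7, 3, 12, 2, 6, 5, 8, 18, 17, 11, 10, 13, 14, 15, 9, 4, 0]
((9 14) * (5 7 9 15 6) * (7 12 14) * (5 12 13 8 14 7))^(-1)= ((5 13 8 14 15 6 12 7 9))^(-1)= (5 9 7 12 6 15 14 8 13)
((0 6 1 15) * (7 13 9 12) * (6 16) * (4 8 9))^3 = (0 1 16 15 6)(4 12)(7 8)(9 13)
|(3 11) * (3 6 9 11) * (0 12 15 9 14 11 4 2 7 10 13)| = 9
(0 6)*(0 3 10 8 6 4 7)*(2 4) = (0 2 4 7)(3 10 8 6) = [2, 1, 4, 10, 7, 5, 3, 0, 6, 9, 8]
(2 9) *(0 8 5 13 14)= (0 8 5 13 14)(2 9)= [8, 1, 9, 3, 4, 13, 6, 7, 5, 2, 10, 11, 12, 14, 0]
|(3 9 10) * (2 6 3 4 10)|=4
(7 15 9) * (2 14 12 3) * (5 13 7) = (2 14 12 3)(5 13 7 15 9) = [0, 1, 14, 2, 4, 13, 6, 15, 8, 5, 10, 11, 3, 7, 12, 9]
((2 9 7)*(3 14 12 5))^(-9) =((2 9 7)(3 14 12 5))^(-9) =(3 5 12 14)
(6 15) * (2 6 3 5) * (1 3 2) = [0, 3, 6, 5, 4, 1, 15, 7, 8, 9, 10, 11, 12, 13, 14, 2] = (1 3 5)(2 6 15)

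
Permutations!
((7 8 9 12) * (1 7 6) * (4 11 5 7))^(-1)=((1 4 11 5 7 8 9 12 6))^(-1)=(1 6 12 9 8 7 5 11 4)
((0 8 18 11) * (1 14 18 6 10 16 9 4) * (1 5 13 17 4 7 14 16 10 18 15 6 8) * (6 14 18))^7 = (18)(4 17 13 5)(14 15)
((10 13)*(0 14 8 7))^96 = ((0 14 8 7)(10 13))^96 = (14)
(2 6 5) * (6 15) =(2 15 6 5) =[0, 1, 15, 3, 4, 2, 5, 7, 8, 9, 10, 11, 12, 13, 14, 6]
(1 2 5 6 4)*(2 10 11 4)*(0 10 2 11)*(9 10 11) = (0 11 4 1 2 5 6 9 10) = [11, 2, 5, 3, 1, 6, 9, 7, 8, 10, 0, 4]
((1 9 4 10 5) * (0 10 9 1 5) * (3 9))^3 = (0 10)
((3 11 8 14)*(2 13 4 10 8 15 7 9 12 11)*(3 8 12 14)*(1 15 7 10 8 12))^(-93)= ((1 15 10)(2 13 4 8 3)(7 9 14 12 11))^(-93)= (15)(2 4 3 13 8)(7 14 11 9 12)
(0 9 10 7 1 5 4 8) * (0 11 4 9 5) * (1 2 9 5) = (0 1)(2 9 10 7)(4 8 11) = [1, 0, 9, 3, 8, 5, 6, 2, 11, 10, 7, 4]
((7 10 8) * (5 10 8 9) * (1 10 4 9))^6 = ((1 10)(4 9 5)(7 8))^6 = (10)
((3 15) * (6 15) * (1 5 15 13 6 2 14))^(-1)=((1 5 15 3 2 14)(6 13))^(-1)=(1 14 2 3 15 5)(6 13)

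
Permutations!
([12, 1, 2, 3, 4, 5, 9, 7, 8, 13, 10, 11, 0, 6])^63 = (13)(0 12)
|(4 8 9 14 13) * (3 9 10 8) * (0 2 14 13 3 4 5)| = 14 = |(0 2 14 3 9 13 5)(8 10)|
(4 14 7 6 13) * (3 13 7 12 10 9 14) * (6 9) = (3 13 4)(6 7 9 14 12 10) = [0, 1, 2, 13, 3, 5, 7, 9, 8, 14, 6, 11, 10, 4, 12]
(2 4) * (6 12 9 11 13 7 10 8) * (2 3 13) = (2 4 3 13 7 10 8 6 12 9 11) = [0, 1, 4, 13, 3, 5, 12, 10, 6, 11, 8, 2, 9, 7]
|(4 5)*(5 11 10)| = 4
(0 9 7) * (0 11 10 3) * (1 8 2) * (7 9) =(0 7 11 10 3)(1 8 2) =[7, 8, 1, 0, 4, 5, 6, 11, 2, 9, 3, 10]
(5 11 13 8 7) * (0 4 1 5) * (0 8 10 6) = (0 4 1 5 11 13 10 6)(7 8) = [4, 5, 2, 3, 1, 11, 0, 8, 7, 9, 6, 13, 12, 10]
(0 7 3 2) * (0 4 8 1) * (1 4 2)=(0 7 3 1)(4 8)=[7, 0, 2, 1, 8, 5, 6, 3, 4]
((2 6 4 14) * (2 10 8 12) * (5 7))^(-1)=((2 6 4 14 10 8 12)(5 7))^(-1)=(2 12 8 10 14 4 6)(5 7)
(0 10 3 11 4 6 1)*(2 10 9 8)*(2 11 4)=(0 9 8 11 2 10 3 4 6 1)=[9, 0, 10, 4, 6, 5, 1, 7, 11, 8, 3, 2]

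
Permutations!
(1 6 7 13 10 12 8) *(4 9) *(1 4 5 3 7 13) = (1 6 13 10 12 8 4 9 5 3 7) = [0, 6, 2, 7, 9, 3, 13, 1, 4, 5, 12, 11, 8, 10]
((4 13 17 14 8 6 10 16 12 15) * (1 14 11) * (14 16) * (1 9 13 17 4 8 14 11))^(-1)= (1 17 4 13 9 11 10 6 8 15 12 16)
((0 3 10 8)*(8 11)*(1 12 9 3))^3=((0 1 12 9 3 10 11 8))^3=(0 9 11 1 3 8 12 10)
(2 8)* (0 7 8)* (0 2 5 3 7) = [0, 1, 2, 7, 4, 3, 6, 8, 5] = (3 7 8 5)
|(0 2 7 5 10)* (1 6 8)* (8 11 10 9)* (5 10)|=|(0 2 7 10)(1 6 11 5 9 8)|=12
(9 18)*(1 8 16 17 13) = [0, 8, 2, 3, 4, 5, 6, 7, 16, 18, 10, 11, 12, 1, 14, 15, 17, 13, 9] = (1 8 16 17 13)(9 18)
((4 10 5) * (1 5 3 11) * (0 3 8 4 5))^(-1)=(0 1 11 3)(4 8 10)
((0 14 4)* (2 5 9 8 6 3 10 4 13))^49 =((0 14 13 2 5 9 8 6 3 10 4))^49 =(0 9 4 5 10 2 3 13 6 14 8)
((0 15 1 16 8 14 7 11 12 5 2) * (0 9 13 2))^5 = (0 14)(1 11)(2 13 9)(5 8)(7 15)(12 16)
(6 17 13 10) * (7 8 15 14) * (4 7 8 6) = (4 7 6 17 13 10)(8 15 14) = [0, 1, 2, 3, 7, 5, 17, 6, 15, 9, 4, 11, 12, 10, 8, 14, 16, 13]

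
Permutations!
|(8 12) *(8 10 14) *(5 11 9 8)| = 7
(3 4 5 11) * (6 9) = (3 4 5 11)(6 9) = [0, 1, 2, 4, 5, 11, 9, 7, 8, 6, 10, 3]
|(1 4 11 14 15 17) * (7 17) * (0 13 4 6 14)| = |(0 13 4 11)(1 6 14 15 7 17)| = 12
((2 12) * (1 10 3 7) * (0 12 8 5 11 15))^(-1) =(0 15 11 5 8 2 12)(1 7 3 10) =((0 12 2 8 5 11 15)(1 10 3 7))^(-1)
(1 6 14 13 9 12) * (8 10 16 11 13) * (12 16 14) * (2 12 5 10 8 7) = (1 6 5 10 14 7 2 12)(9 16 11 13) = [0, 6, 12, 3, 4, 10, 5, 2, 8, 16, 14, 13, 1, 9, 7, 15, 11]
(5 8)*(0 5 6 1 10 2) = (0 5 8 6 1 10 2) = [5, 10, 0, 3, 4, 8, 1, 7, 6, 9, 2]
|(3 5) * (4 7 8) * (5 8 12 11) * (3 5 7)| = |(3 8 4)(7 12 11)| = 3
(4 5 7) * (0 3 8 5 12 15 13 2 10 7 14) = (0 3 8 5 14)(2 10 7 4 12 15 13) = [3, 1, 10, 8, 12, 14, 6, 4, 5, 9, 7, 11, 15, 2, 0, 13]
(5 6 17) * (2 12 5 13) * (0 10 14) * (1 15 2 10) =[1, 15, 12, 3, 4, 6, 17, 7, 8, 9, 14, 11, 5, 10, 0, 2, 16, 13] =(0 1 15 2 12 5 6 17 13 10 14)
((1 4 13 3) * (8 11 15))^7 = (1 3 13 4)(8 11 15)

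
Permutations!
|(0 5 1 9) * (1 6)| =5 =|(0 5 6 1 9)|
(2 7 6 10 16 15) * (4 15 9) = [0, 1, 7, 3, 15, 5, 10, 6, 8, 4, 16, 11, 12, 13, 14, 2, 9] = (2 7 6 10 16 9 4 15)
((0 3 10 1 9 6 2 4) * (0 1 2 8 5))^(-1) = (0 5 8 6 9 1 4 2 10 3)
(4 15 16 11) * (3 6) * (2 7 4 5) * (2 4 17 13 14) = (2 7 17 13 14)(3 6)(4 15 16 11 5) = [0, 1, 7, 6, 15, 4, 3, 17, 8, 9, 10, 5, 12, 14, 2, 16, 11, 13]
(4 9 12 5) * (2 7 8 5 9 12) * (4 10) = (2 7 8 5 10 4 12 9) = [0, 1, 7, 3, 12, 10, 6, 8, 5, 2, 4, 11, 9]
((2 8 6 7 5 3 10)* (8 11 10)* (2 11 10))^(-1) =((2 10 11)(3 8 6 7 5))^(-1) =(2 11 10)(3 5 7 6 8)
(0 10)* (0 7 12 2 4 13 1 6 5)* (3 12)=(0 10 7 3 12 2 4 13 1 6 5)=[10, 6, 4, 12, 13, 0, 5, 3, 8, 9, 7, 11, 2, 1]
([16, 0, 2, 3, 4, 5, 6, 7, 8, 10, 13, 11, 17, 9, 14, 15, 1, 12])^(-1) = (0 1 16)(9 13 10)(12 17)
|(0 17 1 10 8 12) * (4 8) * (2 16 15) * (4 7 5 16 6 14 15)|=20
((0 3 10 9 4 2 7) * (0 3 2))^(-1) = ((0 2 7 3 10 9 4))^(-1) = (0 4 9 10 3 7 2)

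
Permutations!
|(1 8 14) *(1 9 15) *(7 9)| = |(1 8 14 7 9 15)| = 6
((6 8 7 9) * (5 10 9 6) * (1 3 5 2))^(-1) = (1 2 9 10 5 3)(6 7 8)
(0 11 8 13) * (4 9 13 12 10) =(0 11 8 12 10 4 9 13) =[11, 1, 2, 3, 9, 5, 6, 7, 12, 13, 4, 8, 10, 0]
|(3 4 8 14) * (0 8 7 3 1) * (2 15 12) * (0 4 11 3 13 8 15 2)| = 6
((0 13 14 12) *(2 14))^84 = ((0 13 2 14 12))^84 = (0 12 14 2 13)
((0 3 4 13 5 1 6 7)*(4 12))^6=(0 1 4)(3 6 13)(5 12 7)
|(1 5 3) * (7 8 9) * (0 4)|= 6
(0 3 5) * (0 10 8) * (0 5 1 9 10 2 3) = [0, 9, 3, 1, 4, 2, 6, 7, 5, 10, 8] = (1 9 10 8 5 2 3)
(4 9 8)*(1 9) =(1 9 8 4) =[0, 9, 2, 3, 1, 5, 6, 7, 4, 8]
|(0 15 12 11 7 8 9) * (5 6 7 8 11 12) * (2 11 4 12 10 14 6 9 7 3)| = |(0 15 5 9)(2 11 8 7 4 12 10 14 6 3)| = 20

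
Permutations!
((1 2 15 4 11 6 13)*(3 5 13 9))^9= ((1 2 15 4 11 6 9 3 5 13))^9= (1 13 5 3 9 6 11 4 15 2)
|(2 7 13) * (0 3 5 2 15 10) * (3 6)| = |(0 6 3 5 2 7 13 15 10)| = 9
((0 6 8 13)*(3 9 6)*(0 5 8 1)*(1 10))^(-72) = ((0 3 9 6 10 1)(5 8 13))^(-72) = (13)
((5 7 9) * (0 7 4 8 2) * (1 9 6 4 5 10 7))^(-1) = (0 2 8 4 6 7 10 9 1)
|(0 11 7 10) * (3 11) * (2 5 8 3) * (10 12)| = |(0 2 5 8 3 11 7 12 10)| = 9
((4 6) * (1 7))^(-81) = ((1 7)(4 6))^(-81) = (1 7)(4 6)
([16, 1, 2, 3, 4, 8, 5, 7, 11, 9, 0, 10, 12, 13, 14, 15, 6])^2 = (0 6 8 10 16 5 11)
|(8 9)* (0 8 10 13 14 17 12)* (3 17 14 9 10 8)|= 4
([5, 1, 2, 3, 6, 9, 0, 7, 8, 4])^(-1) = (0 6 4 9 5)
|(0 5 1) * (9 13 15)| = |(0 5 1)(9 13 15)| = 3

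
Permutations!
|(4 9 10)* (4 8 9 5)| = 6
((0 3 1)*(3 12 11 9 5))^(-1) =((0 12 11 9 5 3 1))^(-1) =(0 1 3 5 9 11 12)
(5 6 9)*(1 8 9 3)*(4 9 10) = [0, 8, 2, 1, 9, 6, 3, 7, 10, 5, 4] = (1 8 10 4 9 5 6 3)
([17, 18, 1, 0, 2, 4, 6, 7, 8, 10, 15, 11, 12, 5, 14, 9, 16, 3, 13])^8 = [3, 13, 18, 17, 1, 2, 6, 7, 8, 15, 9, 11, 12, 4, 14, 10, 16, 0, 5]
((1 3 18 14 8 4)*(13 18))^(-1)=((1 3 13 18 14 8 4))^(-1)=(1 4 8 14 18 13 3)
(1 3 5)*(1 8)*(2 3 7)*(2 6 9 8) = (1 7 6 9 8)(2 3 5) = [0, 7, 3, 5, 4, 2, 9, 6, 1, 8]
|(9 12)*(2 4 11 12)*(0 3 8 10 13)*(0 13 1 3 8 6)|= |(13)(0 8 10 1 3 6)(2 4 11 12 9)|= 30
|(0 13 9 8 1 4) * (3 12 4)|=|(0 13 9 8 1 3 12 4)|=8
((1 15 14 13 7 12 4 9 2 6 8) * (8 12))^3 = ((1 15 14 13 7 8)(2 6 12 4 9))^3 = (1 13)(2 4 6 9 12)(7 15)(8 14)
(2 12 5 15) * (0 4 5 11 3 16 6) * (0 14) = (0 4 5 15 2 12 11 3 16 6 14) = [4, 1, 12, 16, 5, 15, 14, 7, 8, 9, 10, 3, 11, 13, 0, 2, 6]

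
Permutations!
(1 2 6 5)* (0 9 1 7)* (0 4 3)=(0 9 1 2 6 5 7 4 3)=[9, 2, 6, 0, 3, 7, 5, 4, 8, 1]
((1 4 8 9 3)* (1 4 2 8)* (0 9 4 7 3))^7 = (0 9)(1 4 8 2)(3 7)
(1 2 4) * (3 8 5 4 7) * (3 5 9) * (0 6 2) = (0 6 2 7 5 4 1)(3 8 9) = [6, 0, 7, 8, 1, 4, 2, 5, 9, 3]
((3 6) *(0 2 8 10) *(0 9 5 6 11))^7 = (0 3 5 10 2 11 6 9 8)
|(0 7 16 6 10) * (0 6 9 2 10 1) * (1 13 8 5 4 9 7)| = |(0 1)(2 10 6 13 8 5 4 9)(7 16)| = 8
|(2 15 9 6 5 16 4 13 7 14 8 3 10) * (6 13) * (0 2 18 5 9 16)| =|(0 2 15 16 4 6 9 13 7 14 8 3 10 18 5)| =15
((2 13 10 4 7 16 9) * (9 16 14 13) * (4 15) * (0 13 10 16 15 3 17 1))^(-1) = ((0 13 16 15 4 7 14 10 3 17 1)(2 9))^(-1) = (0 1 17 3 10 14 7 4 15 16 13)(2 9)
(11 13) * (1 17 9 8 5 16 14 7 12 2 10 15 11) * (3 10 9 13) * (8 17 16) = [0, 16, 9, 10, 4, 8, 6, 12, 5, 17, 15, 3, 2, 1, 7, 11, 14, 13] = (1 16 14 7 12 2 9 17 13)(3 10 15 11)(5 8)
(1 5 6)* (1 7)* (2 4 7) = (1 5 6 2 4 7) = [0, 5, 4, 3, 7, 6, 2, 1]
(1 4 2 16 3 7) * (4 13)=(1 13 4 2 16 3 7)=[0, 13, 16, 7, 2, 5, 6, 1, 8, 9, 10, 11, 12, 4, 14, 15, 3]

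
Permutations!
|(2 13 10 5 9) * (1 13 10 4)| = |(1 13 4)(2 10 5 9)| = 12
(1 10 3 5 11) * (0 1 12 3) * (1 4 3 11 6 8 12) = (0 4 3 5 6 8 12 11 1 10) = [4, 10, 2, 5, 3, 6, 8, 7, 12, 9, 0, 1, 11]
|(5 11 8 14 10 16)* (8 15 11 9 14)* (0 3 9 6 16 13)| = 6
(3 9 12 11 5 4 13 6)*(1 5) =(1 5 4 13 6 3 9 12 11) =[0, 5, 2, 9, 13, 4, 3, 7, 8, 12, 10, 1, 11, 6]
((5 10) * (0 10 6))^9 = ((0 10 5 6))^9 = (0 10 5 6)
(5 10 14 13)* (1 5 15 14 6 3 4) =(1 5 10 6 3 4)(13 15 14) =[0, 5, 2, 4, 1, 10, 3, 7, 8, 9, 6, 11, 12, 15, 13, 14]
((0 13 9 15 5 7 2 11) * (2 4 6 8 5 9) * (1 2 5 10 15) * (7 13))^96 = ((0 7 4 6 8 10 15 9 1 2 11)(5 13))^96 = (0 1 10 4 11 9 8 7 2 15 6)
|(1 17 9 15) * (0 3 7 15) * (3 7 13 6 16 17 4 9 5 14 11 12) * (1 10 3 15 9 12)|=39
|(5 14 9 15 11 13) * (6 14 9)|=10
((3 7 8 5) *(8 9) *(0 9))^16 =(0 3 8)(5 9 7)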